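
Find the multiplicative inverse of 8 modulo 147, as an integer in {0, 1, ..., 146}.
Apply the extended Euclidean algorithm to (147, 8), tracking rows (r, s, t) with s·147 + t·8 = r. Each division r_prev = q·r_cur + r_new produces the new row as (previous row) − q·(current row):
  row A: (147, 1, 0)   [1·147 + 0·8 = 147]
  row B: (8, 0, 1)   [0·147 + 1·8 = 8]
  147 = 18·8 + 3   → row C = row A − 18·row B = (3, 1, −18)   [check: 1·147 − 18·8 = 3]
  8 = 2·3 + 2   → row D = row B − 2·row C = (2, −2, 37)   [check: −2·147 + 37·8 = 2]
  3 = 1·2 + 1   → row E = row C − 1·row D = (1, 3, −55)   [check: 3·147 − 55·8 = 1]
  2 = 2·1 + 0   → remainder 0, stop. gcd = 1 (last nonzero row E).
The gcd is 1, so 8 is invertible mod 147. The last nonzero row gives 3·147 − 55·8 = 1, so t = −55. So 8^(−1) ≡ −55 ≡ 92 (mod 147). Verify: 8 · 92 = 736 ≡ 1 (mod 147). ✓

Final answer: 8^(−1) ≡ 92 (mod 147)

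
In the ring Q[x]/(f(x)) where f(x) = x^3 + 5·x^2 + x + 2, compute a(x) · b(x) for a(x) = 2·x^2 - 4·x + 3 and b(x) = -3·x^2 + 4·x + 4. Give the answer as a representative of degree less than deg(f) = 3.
First multiply in Q[x] without reducing: a · b = -6·x^4 + 20·x^3 - 17·x^2 - 4·x + 12. Now divide by f(x) = x^3 + 5·x^2 + x + 2, eliminating the leading term at each step:
  leading term -6·x^4: subtract (-6·x)·f(x) = -6·x^4 - 30·x^3 - 6·x^2 - 12·x, leaving 50·x^3 - 11·x^2 + 8·x + 12
  leading term 50·x^3: subtract (50)·f(x) = 50·x^3 + 250·x^2 + 50·x + 100, leaving -261·x^2 - 42·x - 88
The degree is now < 3, so this is the remainder. Hence a · b ≡ -261·x^2 - 42·x - 88 in Q[x]/(f).

Final answer: a · b ≡ -261·x^2 - 42·x - 88 (mod f(x))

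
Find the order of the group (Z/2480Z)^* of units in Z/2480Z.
(Z/2480Z)^* consists of the classes a with gcd(a, 2480) = 1, so its order is φ(2480). φ is multiplicative, with φ(p^e) = p^e − p^(e−1). Factorise 2480 = 2^4 · 5 · 31. Then
  φ(2480) = (2^4 − 2^3) · (5 − 1) · (31 − 1) = 8 · 4 · 30 = 960.
Thus |(Z/2480Z)^*| = 960.

Final answer: |(Z/2480Z)^*| = 960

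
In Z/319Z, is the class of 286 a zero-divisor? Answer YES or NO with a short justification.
YES

gcd(286, 319) = 11 > 1, so 286 is not a unit in Z/319Z. In Z/nZ every nonzero non-unit is a zero-divisor: explicitly, take b = 319/gcd = 29 ≠ 0 (mod 319); then 286·29 = 8294 = 26·319, i.e. 286·29 ≡ 0 (mod 319). So 286 is a zero-divisor.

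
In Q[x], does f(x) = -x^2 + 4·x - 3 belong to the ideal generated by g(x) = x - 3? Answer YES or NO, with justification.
YES

In Q[x] the ideal (g) consists of all multiples of g, so f ∈ (g) iff g | f, i.e. iff the remainder of f on division by g is 0. Divide f by g (g is monic, so eliminate the leading term of the running remainder at each step):
  leading term -x^2: subtract (-x)·g(x) = -x^2 + 3·x, leaving x - 3
  leading term x: subtract (1)·g(x) = x - 3, leaving 0
The remainder is 0, so f(x) = g(x) · h(x) with h(x) = 1 - x. Hence g | f, i.e. f ∈ (g).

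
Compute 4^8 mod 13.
Use repeated squaring. Binary(8) = 1000. Walk through the bits of the exponent 8 left-to-right: at each bit after the leading one, square the running value, then multiply by 4 if the bit is 1 (always reducing mod 13):
  bit 1 = 1 (leading): start with 4.
  bit 2 = 0: square 4^2 = 16 ≡ 3 (mod 13).
  bit 3 = 0: square 3^2 = 9 (mod 13).
  bit 4 = 0: square 9^2 = 81 ≡ 3 (mod 13).
Final value: 4^8 ≡ 3 (mod 13).

Final answer: 3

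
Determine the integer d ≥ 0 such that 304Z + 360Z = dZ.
In the PID Z, (a, b) is generated by gcd(a, b). Compute gcd(360, 304) with the extended Euclidean algorithm, tracking rows (r, s, t) with s·360 + t·304 = r:
  row A: (360, 1, 0)   [1·360 + 0·304 = 360]
  row B: (304, 0, 1)   [0·360 + 1·304 = 304]
  360 = 1·304 + 56   → row C = row A − 1·row B = (56, 1, −1)   [check: 1·360 − 1·304 = 56]
  304 = 5·56 + 24   → row D = row B − 5·row C = (24, −5, 6)   [check: −5·360 + 6·304 = 24]
  56 = 2·24 + 8   → row E = row C − 2·row D = (8, 11, −13)   [check: 11·360 − 13·304 = 8]
  24 = 3·8 + 0   → remainder 0, stop. gcd = 8 (last nonzero row E).
So gcd(304, 360) = 8, with Bézout identity 11·360 − 13·304 = 8. Containment (⊇): the Bézout identity exhibits 8 as an element of (304, 360), giving (8) ⊆ (304, 360). Containment (⊆): since 8 | 304 and 8 | 360 (304 = 8·38, 360 = 8·45), every Z-linear combination of 304 and 360 is divisible by 8, so (304, 360) ⊆ (8). Therefore (304, 360) = (8), d = 8.

Final answer: (304, 360) = (8); d = 8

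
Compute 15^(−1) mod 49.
15^(−1) ≡ 36 (mod 49)

Apply the extended Euclidean algorithm to (49, 15), tracking rows (r, s, t) with s·49 + t·15 = r. Each division r_prev = q·r_cur + r_new produces the new row as (previous row) − q·(current row):
  row A: (49, 1, 0)   [1·49 + 0·15 = 49]
  row B: (15, 0, 1)   [0·49 + 1·15 = 15]
  49 = 3·15 + 4   → row C = row A − 3·row B = (4, 1, −3)   [check: 1·49 − 3·15 = 4]
  15 = 3·4 + 3   → row D = row B − 3·row C = (3, −3, 10)   [check: −3·49 + 10·15 = 3]
  4 = 1·3 + 1   → row E = row C − 1·row D = (1, 4, −13)   [check: 4·49 − 13·15 = 1]
  3 = 3·1 + 0   → remainder 0, stop. gcd = 1 (last nonzero row E).
The gcd is 1, so 15 is invertible mod 49. The last nonzero row gives 4·49 − 13·15 = 1, so t = −13. So 15^(−1) ≡ −13 ≡ 36 (mod 49). Verify: 15 · 36 = 540 ≡ 1 (mod 49). ✓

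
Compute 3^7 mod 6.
3

Use repeated squaring. Binary(7) = 111. Walk through the bits of the exponent 7 left-to-right: at each bit after the leading one, square the running value, then multiply by 3 if the bit is 1 (always reducing mod 6):
  bit 1 = 1 (leading): start with 3.
  bit 2 = 1: square 3^2 = 9 ≡ 3; bit is 1, so multiply 3·3 = 9 ≡ 3 (mod 6).
  bit 3 = 1: square 3^2 = 9 ≡ 3; bit is 1, so multiply 3·3 = 9 ≡ 3 (mod 6).
Final value: 3^7 ≡ 3 (mod 6).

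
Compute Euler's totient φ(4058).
φ is multiplicative, with φ(p^e) = p^e − p^(e−1). Factorise 4058 = 2 · 2029. Then
  φ(4058) = (2 − 1) · (2029 − 1) = 1 · 2028 = 2028.

Final answer: φ(4058) = 2028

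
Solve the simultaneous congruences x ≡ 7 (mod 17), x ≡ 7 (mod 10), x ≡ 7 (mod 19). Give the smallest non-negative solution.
The moduli 17, 10, 19 are pairwise coprime, so by the CRT there is a unique solution mod 17·10·19 = 3230.
Solve by successive substitution. Start with x ≡ 7 (mod 17).
  Combine with x ≡ 7 (mod 10): write x = 7 + 17·t and require 7 + 17·t ≡ 7 (mod 10), i.e. 17·t ≡ 7 − 7 ≡ 0 (mod 10). Since 17^(−1) ≡ 3 (mod 10) (17 ≡ 7 (mod 10)), t ≡ 3·0 ≡ 0 (mod 10). So x ≡ 7 + 17·0 = 7 (mod 170).
  Combine with x ≡ 7 (mod 19): write x = 7 + 170·t and require 7 + 170·t ≡ 7 (mod 19), i.e. 170·t ≡ 7 − 7 ≡ 0 (mod 19). Since 170^(−1) ≡ 18 (mod 19) (170 ≡ 18 (mod 19)), t ≡ 18·0 ≡ 0 (mod 19). So x ≡ 7 + 170·0 = 7 (mod 3230).
Unique solution in [0, 3230): x = 7.

Final answer: x ≡ 7 (mod 3230); the representative in [0, 3230) is 7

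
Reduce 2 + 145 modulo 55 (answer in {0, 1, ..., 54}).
37

Reduce the summands first: 145 ≡ 35 (mod 55), so 2 + 145 ≡ 2 + 35 (mod 55). 2 + 35 = 37; 37 = 0·55 + 37, so (2 + 145) mod 55 = 37.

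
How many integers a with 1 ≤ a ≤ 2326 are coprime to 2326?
1162

The number of a ∈ {1, ..., 2326} with gcd(a, 2326) = 1 is by definition Euler's totient φ(2326). φ is multiplicative, with φ(p^e) = p^e − p^(e−1). Factorise 2326 = 2 · 1163. Then
  φ(2326) = (2 − 1) · (1163 − 1) = 1 · 1162 = 1162.
So there are 1162 such integers.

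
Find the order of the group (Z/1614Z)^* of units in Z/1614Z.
|(Z/1614Z)^*| = 536

(Z/1614Z)^* consists of the classes a with gcd(a, 1614) = 1, so its order is φ(1614). φ is multiplicative, with φ(p^e) = p^e − p^(e−1). Factorise 1614 = 2 · 3 · 269. Then
  φ(1614) = (2 − 1) · (3 − 1) · (269 − 1) = 1 · 2 · 268 = 536.
Thus |(Z/1614Z)^*| = 536.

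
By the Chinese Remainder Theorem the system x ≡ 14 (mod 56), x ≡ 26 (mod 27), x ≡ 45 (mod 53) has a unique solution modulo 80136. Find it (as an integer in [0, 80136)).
The moduli 56, 27, 53 are pairwise coprime, so by the CRT there is a unique solution mod 56·27·53 = 80136.
Solve by successive substitution. Start with x ≡ 14 (mod 56).
  Combine with x ≡ 26 (mod 27): write x = 14 + 56·t and require 14 + 56·t ≡ 26 (mod 27), i.e. 56·t ≡ 26 − 14 ≡ 12 (mod 27). Since 56^(−1) ≡ 14 (mod 27) (56 ≡ 2 (mod 27)), t ≡ 14·12 ≡ 6 (mod 27). So x ≡ 14 + 56·6 = 350 (mod 1512).
  Combine with x ≡ 45 (mod 53): write x = 350 + 1512·t and require 350 + 1512·t ≡ 45 (mod 53), i.e. 1512·t ≡ 45 − 350 ≡ 13 (mod 53). Since 1512^(−1) ≡ 36 (mod 53) (1512 ≡ 28 (mod 53)), t ≡ 36·13 ≡ 44 (mod 53). So x ≡ 350 + 1512·44 = 66878 (mod 80136).
Unique solution in [0, 80136): x = 66878.

Final answer: x ≡ 66878 (mod 80136); the representative in [0, 80136) is 66878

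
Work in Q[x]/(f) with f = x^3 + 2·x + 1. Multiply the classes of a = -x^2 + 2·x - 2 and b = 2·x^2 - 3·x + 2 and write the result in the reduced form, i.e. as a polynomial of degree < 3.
a · b ≡ -8·x^2 - 2·x - 11 (mod f(x))

First multiply in Q[x] without reducing: a · b = -2·x^4 + 7·x^3 - 12·x^2 + 10·x - 4. Now divide by f(x) = x^3 + 2·x + 1, eliminating the leading term at each step:
  leading term -2·x^4: subtract (-2·x)·f(x) = -2·x^4 - 4·x^2 - 2·x, leaving 7·x^3 - 8·x^2 + 12·x - 4
  leading term 7·x^3: subtract (7)·f(x) = 7·x^3 + 14·x + 7, leaving -8·x^2 - 2·x - 11
The degree is now < 3, so this is the remainder. Hence a · b ≡ -8·x^2 - 2·x - 11 in Q[x]/(f).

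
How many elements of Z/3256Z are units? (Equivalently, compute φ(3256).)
An element a ∈ Z/3256Z is a unit iff gcd(a, 3256) = 1, so the number of units is φ(3256). φ is multiplicative, with φ(p^e) = p^e − p^(e−1). Factorise 3256 = 2^3 · 11 · 37. Then
  φ(3256) = (2^3 − 2^2) · (11 − 1) · (37 − 1) = 4 · 10 · 36 = 1440.

Final answer: Z/3256Z has φ(3256) = 1440 units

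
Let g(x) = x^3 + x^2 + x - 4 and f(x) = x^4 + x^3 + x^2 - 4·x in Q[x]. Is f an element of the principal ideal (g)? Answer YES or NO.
YES

In Q[x] the ideal (g) consists of all multiples of g, so f ∈ (g) iff g | f, i.e. iff the remainder of f on division by g is 0. Divide f by g (g is monic, so eliminate the leading term of the running remainder at each step):
  leading term x^4: subtract (x)·g(x) = x^4 + x^3 + x^2 - 4·x, leaving 0
The remainder is 0, so f(x) = g(x) · h(x) with h(x) = x. Hence g | f, i.e. f ∈ (g).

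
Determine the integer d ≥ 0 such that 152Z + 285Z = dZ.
In the PID Z, (a, b) is generated by gcd(a, b). Compute gcd(285, 152) with the extended Euclidean algorithm, tracking rows (r, s, t) with s·285 + t·152 = r:
  row A: (285, 1, 0)   [1·285 + 0·152 = 285]
  row B: (152, 0, 1)   [0·285 + 1·152 = 152]
  285 = 1·152 + 133   → row C = row A − 1·row B = (133, 1, −1)   [check: 1·285 − 1·152 = 133]
  152 = 1·133 + 19   → row D = row B − 1·row C = (19, −1, 2)   [check: −1·285 + 2·152 = 19]
  133 = 7·19 + 0   → remainder 0, stop. gcd = 19 (last nonzero row D).
So gcd(152, 285) = 19, with Bézout identity −1·285 + 2·152 = 19. Containment (⊇): the Bézout identity exhibits 19 as an element of (152, 285), giving (19) ⊆ (152, 285). Containment (⊆): since 19 | 152 and 19 | 285 (152 = 19·8, 285 = 19·15), every Z-linear combination of 152 and 285 is divisible by 19, so (152, 285) ⊆ (19). Therefore (152, 285) = (19), d = 19.

Final answer: (152, 285) = (19); d = 19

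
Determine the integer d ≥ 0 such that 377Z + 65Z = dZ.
(377, 65) = (13); d = 13

In the PID Z, (a, b) is generated by gcd(a, b). Compute gcd(377, 65) with the extended Euclidean algorithm, tracking rows (r, s, t) with s·377 + t·65 = r:
  row A: (377, 1, 0)   [1·377 + 0·65 = 377]
  row B: (65, 0, 1)   [0·377 + 1·65 = 65]
  377 = 5·65 + 52   → row C = row A − 5·row B = (52, 1, −5)   [check: 1·377 − 5·65 = 52]
  65 = 1·52 + 13   → row D = row B − 1·row C = (13, −1, 6)   [check: −1·377 + 6·65 = 13]
  52 = 4·13 + 0   → remainder 0, stop. gcd = 13 (last nonzero row D).
So gcd(377, 65) = 13, with Bézout identity −1·377 + 6·65 = 13. Containment (⊇): the Bézout identity exhibits 13 as an element of (377, 65), giving (13) ⊆ (377, 65). Containment (⊆): since 13 | 377 and 13 | 65 (377 = 13·29, 65 = 13·5), every Z-linear combination of 377 and 65 is divisible by 13, so (377, 65) ⊆ (13). Therefore (377, 65) = (13), d = 13.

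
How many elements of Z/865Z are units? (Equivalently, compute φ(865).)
Z/865Z has φ(865) = 688 units

An element a ∈ Z/865Z is a unit iff gcd(a, 865) = 1, so the number of units is φ(865). φ is multiplicative, with φ(p^e) = p^e − p^(e−1). Factorise 865 = 5 · 173. Then
  φ(865) = (5 − 1) · (173 − 1) = 4 · 172 = 688.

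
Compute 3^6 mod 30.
Use repeated squaring. Binary(6) = 110. Walk through the bits of the exponent 6 left-to-right: at each bit after the leading one, square the running value, then multiply by 3 if the bit is 1 (always reducing mod 30):
  bit 1 = 1 (leading): start with 3.
  bit 2 = 1: square 3^2 = 9; bit is 1, so multiply 9·3 = 27 (mod 30).
  bit 3 = 0: square 27^2 = 729 ≡ 9 (mod 30).
Final value: 3^6 ≡ 9 (mod 30).

Final answer: 9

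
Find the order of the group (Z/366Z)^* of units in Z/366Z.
|(Z/366Z)^*| = 120

(Z/366Z)^* consists of the classes a with gcd(a, 366) = 1, so its order is φ(366). φ is multiplicative, with φ(p^e) = p^e − p^(e−1). Factorise 366 = 2 · 3 · 61. Then
  φ(366) = (2 − 1) · (3 − 1) · (61 − 1) = 1 · 2 · 60 = 120.
Thus |(Z/366Z)^*| = 120.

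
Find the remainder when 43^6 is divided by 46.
39

Use repeated squaring. Binary(6) = 110. Walk through the bits of the exponent 6 left-to-right: at each bit after the leading one, square the running value, then multiply by 43 if the bit is 1 (always reducing mod 46):
  bit 1 = 1 (leading): start with 43.
  bit 2 = 1: square 43^2 = 1849 ≡ 9; bit is 1, so multiply 9·43 = 387 ≡ 19 (mod 46).
  bit 3 = 0: square 19^2 = 361 ≡ 39 (mod 46).
Final value: 43^6 ≡ 39 (mod 46).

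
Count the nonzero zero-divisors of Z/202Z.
In Z/202Z each nonzero element is either a unit (gcd with 202 is 1) or a zero-divisor (gcd > 1). The number of units is φ(202): factorise 202 = 2 · 101, so φ(202) = (2 − 1) · (101 − 1) = 1 · 100 = 100. The nonzero elements number 202 − 1 = 201. Hence the nonzero zero-divisors number 201 − 100 = 101.

Final answer: Z/202Z has 101 nonzero zero-divisors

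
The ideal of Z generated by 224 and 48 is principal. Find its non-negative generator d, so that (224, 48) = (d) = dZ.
In the PID Z, (a, b) is generated by gcd(a, b). Compute gcd(224, 48) with the extended Euclidean algorithm, tracking rows (r, s, t) with s·224 + t·48 = r:
  row A: (224, 1, 0)   [1·224 + 0·48 = 224]
  row B: (48, 0, 1)   [0·224 + 1·48 = 48]
  224 = 4·48 + 32   → row C = row A − 4·row B = (32, 1, −4)   [check: 1·224 − 4·48 = 32]
  48 = 1·32 + 16   → row D = row B − 1·row C = (16, −1, 5)   [check: −1·224 + 5·48 = 16]
  32 = 2·16 + 0   → remainder 0, stop. gcd = 16 (last nonzero row D).
So gcd(224, 48) = 16, with Bézout identity −1·224 + 5·48 = 16. Containment (⊇): the Bézout identity exhibits 16 as an element of (224, 48), giving (16) ⊆ (224, 48). Containment (⊆): since 16 | 224 and 16 | 48 (224 = 16·14, 48 = 16·3), every Z-linear combination of 224 and 48 is divisible by 16, so (224, 48) ⊆ (16). Therefore (224, 48) = (16), d = 16.

Final answer: (224, 48) = (16); d = 16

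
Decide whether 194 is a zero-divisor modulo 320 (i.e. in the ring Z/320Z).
gcd(194, 320) = 2 > 1, so 194 is not a unit in Z/320Z. In Z/nZ every nonzero non-unit is a zero-divisor: explicitly, take b = 320/gcd = 160 ≠ 0 (mod 320); then 194·160 = 31040 = 97·320, i.e. 194·160 ≡ 0 (mod 320). So 194 is a zero-divisor.

Final answer: YES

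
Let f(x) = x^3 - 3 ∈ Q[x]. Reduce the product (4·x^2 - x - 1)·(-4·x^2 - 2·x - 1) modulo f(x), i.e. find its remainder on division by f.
a · b ≡ 2·x^2 - 45·x - 11 (mod f(x))

First multiply in Q[x] without reducing: a · b = -16·x^4 - 4·x^3 + 2·x^2 + 3·x + 1. Now divide by f(x) = x^3 - 3, eliminating the leading term at each step:
  leading term -16·x^4: subtract (-16·x)·f(x) = -16·x^4 + 48·x, leaving -4·x^3 + 2·x^2 - 45·x + 1
  leading term -4·x^3: subtract (-4)·f(x) = 12 - 4·x^3, leaving 2·x^2 - 45·x - 11
The degree is now < 3, so this is the remainder. Hence a · b ≡ 2·x^2 - 45·x - 11 in Q[x]/(f).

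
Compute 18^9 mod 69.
12

Use repeated squaring. Binary(9) = 1001. Walk through the bits of the exponent 9 left-to-right: at each bit after the leading one, square the running value, then multiply by 18 if the bit is 1 (always reducing mod 69):
  bit 1 = 1 (leading): start with 18.
  bit 2 = 0: square 18^2 = 324 ≡ 48 (mod 69).
  bit 3 = 0: square 48^2 = 2304 ≡ 27 (mod 69).
  bit 4 = 1: square 27^2 = 729 ≡ 39; bit is 1, so multiply 39·18 = 702 ≡ 12 (mod 69).
Final value: 18^9 ≡ 12 (mod 69).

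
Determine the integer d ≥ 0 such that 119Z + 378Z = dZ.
(119, 378) = (7); d = 7

In the PID Z, (a, b) is generated by gcd(a, b). Compute gcd(378, 119) with the extended Euclidean algorithm, tracking rows (r, s, t) with s·378 + t·119 = r:
  row A: (378, 1, 0)   [1·378 + 0·119 = 378]
  row B: (119, 0, 1)   [0·378 + 1·119 = 119]
  378 = 3·119 + 21   → row C = row A − 3·row B = (21, 1, −3)   [check: 1·378 − 3·119 = 21]
  119 = 5·21 + 14   → row D = row B − 5·row C = (14, −5, 16)   [check: −5·378 + 16·119 = 14]
  21 = 1·14 + 7   → row E = row C − 1·row D = (7, 6, −19)   [check: 6·378 − 19·119 = 7]
  14 = 2·7 + 0   → remainder 0, stop. gcd = 7 (last nonzero row E).
So gcd(119, 378) = 7, with Bézout identity 6·378 − 19·119 = 7. Containment (⊇): the Bézout identity exhibits 7 as an element of (119, 378), giving (7) ⊆ (119, 378). Containment (⊆): since 7 | 119 and 7 | 378 (119 = 7·17, 378 = 7·54), every Z-linear combination of 119 and 378 is divisible by 7, so (119, 378) ⊆ (7). Therefore (119, 378) = (7), d = 7.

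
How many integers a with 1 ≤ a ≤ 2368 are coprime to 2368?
The number of a ∈ {1, ..., 2368} with gcd(a, 2368) = 1 is by definition Euler's totient φ(2368). φ is multiplicative, with φ(p^e) = p^e − p^(e−1). Factorise 2368 = 2^6 · 37. Then
  φ(2368) = (2^6 − 2^5) · (37 − 1) = 32 · 36 = 1152.
So there are 1152 such integers.

Final answer: 1152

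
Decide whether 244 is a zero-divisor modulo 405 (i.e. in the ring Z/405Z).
gcd(244, 405) = 1, so 244 is a unit in Z/405Z (it has a multiplicative inverse). A unit cannot be a zero-divisor: if 244·b ≡ 0 then multiplying both sides by 244^(−1) gives b ≡ 0. So 244 is not a zero-divisor.

Final answer: NO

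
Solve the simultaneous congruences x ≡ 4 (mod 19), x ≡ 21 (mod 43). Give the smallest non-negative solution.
The moduli 19, 43 are pairwise coprime, so by the CRT there is a unique solution mod 19·43 = 817.
Solve by successive substitution. Start with x ≡ 4 (mod 19).
  Combine with x ≡ 21 (mod 43): write x = 4 + 19·t and require 4 + 19·t ≡ 21 (mod 43), i.e. 19·t ≡ 21 − 4 ≡ 17 (mod 43). Since 19^(−1) ≡ 34 (mod 43), t ≡ 34·17 ≡ 19 (mod 43). So x ≡ 4 + 19·19 = 365 (mod 817).
Unique solution in [0, 817): x = 365.

Final answer: x ≡ 365 (mod 817); the representative in [0, 817) is 365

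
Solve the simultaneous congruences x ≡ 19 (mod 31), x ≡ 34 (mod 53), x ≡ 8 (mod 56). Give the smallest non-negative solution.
x ≡ 49960 (mod 92008); the representative in [0, 92008) is 49960

The moduli 31, 53, 56 are pairwise coprime, so by the CRT there is a unique solution mod 31·53·56 = 92008.
Solve by successive substitution. Start with x ≡ 19 (mod 31).
  Combine with x ≡ 34 (mod 53): write x = 19 + 31·t and require 19 + 31·t ≡ 34 (mod 53), i.e. 31·t ≡ 34 − 19 ≡ 15 (mod 53). Since 31^(−1) ≡ 12 (mod 53), t ≡ 12·15 ≡ 21 (mod 53). So x ≡ 19 + 31·21 = 670 (mod 1643).
  Combine with x ≡ 8 (mod 56): write x = 670 + 1643·t and require 670 + 1643·t ≡ 8 (mod 56), i.e. 1643·t ≡ 8 − 670 ≡ 10 (mod 56). Since 1643^(−1) ≡ 3 (mod 56) (1643 ≡ 19 (mod 56)), t ≡ 3·10 ≡ 30 (mod 56). So x ≡ 670 + 1643·30 = 49960 (mod 92008).
Unique solution in [0, 92008): x = 49960.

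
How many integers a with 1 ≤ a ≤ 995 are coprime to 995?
792

The number of a ∈ {1, ..., 995} with gcd(a, 995) = 1 is by definition Euler's totient φ(995). φ is multiplicative, with φ(p^e) = p^e − p^(e−1). Factorise 995 = 5 · 199. Then
  φ(995) = (5 − 1) · (199 − 1) = 4 · 198 = 792.
So there are 792 such integers.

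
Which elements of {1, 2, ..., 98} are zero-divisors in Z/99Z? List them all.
An element a ∈ Z/99Z (with a ≠ 0) is a zero-divisor iff gcd(a, 99) > 1 (because a is a unit precisely when gcd(a, n) = 1, and in Z/nZ every nonzero, non-unit element is a zero-divisor). Scan a = 1, ..., 98 and keep those with gcd(a, 99) > 1:
  gcd(3, 99) = 3, gcd(6, 99) = 3, gcd(9, 99) = 9, gcd(11, 99) = 11, gcd(12, 99) = 3, gcd(15, 99) = 3, gcd(18, 99) = 9, gcd(21, 99) = 3, gcd(22, 99) = 11, gcd(24, 99) = 3, gcd(27, 99) = 9, gcd(30, 99) = 3, gcd(33, 99) = 33, gcd(36, 99) = 9, gcd(39, 99) = 3, gcd(42, 99) = 3, gcd(44, 99) = 11, gcd(45, 99) = 9, gcd(48, 99) = 3, gcd(51, 99) = 3, gcd(54, 99) = 9, gcd(55, 99) = 11, gcd(57, 99) = 3, gcd(60, 99) = 3, gcd(63, 99) = 9, gcd(66, 99) = 33, gcd(69, 99) = 3, gcd(72, 99) = 9, gcd(75, 99) = 3, gcd(77, 99) = 11, gcd(78, 99) = 3, gcd(81, 99) = 9, gcd(84, 99) = 3, gcd(87, 99) = 3, gcd(88, 99) = 11, gcd(90, 99) = 9, gcd(93, 99) = 3, gcd(96, 99) = 3.
All other a ∈ {1, ..., 98} have gcd(a, 99) = 1 and are units. So the nonzero zero-divisors are exactly the 38 values of a appearing in this scan.

Final answer: nonzero zero-divisors of Z/99Z = {3, 6, 9, 11, 12, 15, 18, 21, 22, 24, 27, 30, 33, 36, 39, 42, 44, 45, 48, 51, 54, 55, 57, 60, 63, 66, 69, 72, 75, 77, 78, 81, 84, 87, 88, 90, 93, 96}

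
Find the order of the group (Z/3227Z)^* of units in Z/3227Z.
(Z/3227Z)^* consists of the classes a with gcd(a, 3227) = 1, so its order is φ(3227). φ is multiplicative, with φ(p^e) = p^e − p^(e−1). Factorise 3227 = 7 · 461. Then
  φ(3227) = (7 − 1) · (461 − 1) = 6 · 460 = 2760.
Thus |(Z/3227Z)^*| = 2760.

Final answer: |(Z/3227Z)^*| = 2760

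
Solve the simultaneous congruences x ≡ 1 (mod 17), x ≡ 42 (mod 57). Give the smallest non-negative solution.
The moduli 17, 57 are pairwise coprime, so by the CRT there is a unique solution mod 17·57 = 969.
Solve by successive substitution. Start with x ≡ 1 (mod 17).
  Combine with x ≡ 42 (mod 57): write x = 1 + 17·t and require 1 + 17·t ≡ 42 (mod 57), i.e. 17·t ≡ 42 − 1 ≡ 41 (mod 57). Since 17^(−1) ≡ 47 (mod 57), t ≡ 47·41 ≡ 46 (mod 57). So x ≡ 1 + 17·46 = 783 (mod 969).
Unique solution in [0, 969): x = 783.

Final answer: x ≡ 783 (mod 969); the representative in [0, 969) is 783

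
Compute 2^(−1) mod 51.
2^(−1) ≡ 26 (mod 51)

Apply the extended Euclidean algorithm to (51, 2), tracking rows (r, s, t) with s·51 + t·2 = r. Each division r_prev = q·r_cur + r_new produces the new row as (previous row) − q·(current row):
  row A: (51, 1, 0)   [1·51 + 0·2 = 51]
  row B: (2, 0, 1)   [0·51 + 1·2 = 2]
  51 = 25·2 + 1   → row C = row A − 25·row B = (1, 1, −25)   [check: 1·51 − 25·2 = 1]
  2 = 2·1 + 0   → remainder 0, stop. gcd = 1 (last nonzero row C).
The gcd is 1, so 2 is invertible mod 51. The last nonzero row gives 1·51 − 25·2 = 1, so t = −25. So 2^(−1) ≡ −25 ≡ 26 (mod 51). Verify: 2 · 26 = 52 ≡ 1 (mod 51). ✓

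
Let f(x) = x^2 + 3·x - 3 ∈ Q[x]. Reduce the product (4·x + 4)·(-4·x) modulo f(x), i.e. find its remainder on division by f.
First multiply in Q[x] without reducing: a · b = -16·x^2 - 16·x. Now divide by f(x) = x^2 + 3·x - 3, eliminating the leading term at each step:
  leading term -16·x^2: subtract (-16)·f(x) = -16·x^2 - 48·x + 48, leaving 32·x - 48
The degree is now < 2, so this is the remainder. Hence a · b ≡ 32·x - 48 in Q[x]/(f).

Final answer: a · b ≡ 32·x - 48 (mod f(x))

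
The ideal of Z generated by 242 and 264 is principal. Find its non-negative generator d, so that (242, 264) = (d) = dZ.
(242, 264) = (22); d = 22

In the PID Z, (a, b) is generated by gcd(a, b). Compute gcd(264, 242) with the extended Euclidean algorithm, tracking rows (r, s, t) with s·264 + t·242 = r:
  row A: (264, 1, 0)   [1·264 + 0·242 = 264]
  row B: (242, 0, 1)   [0·264 + 1·242 = 242]
  264 = 1·242 + 22   → row C = row A − 1·row B = (22, 1, −1)   [check: 1·264 − 1·242 = 22]
  242 = 11·22 + 0   → remainder 0, stop. gcd = 22 (last nonzero row C).
So gcd(242, 264) = 22, with Bézout identity 1·264 − 1·242 = 22. Containment (⊇): the Bézout identity exhibits 22 as an element of (242, 264), giving (22) ⊆ (242, 264). Containment (⊆): since 22 | 242 and 22 | 264 (242 = 22·11, 264 = 22·12), every Z-linear combination of 242 and 264 is divisible by 22, so (242, 264) ⊆ (22). Therefore (242, 264) = (22), d = 22.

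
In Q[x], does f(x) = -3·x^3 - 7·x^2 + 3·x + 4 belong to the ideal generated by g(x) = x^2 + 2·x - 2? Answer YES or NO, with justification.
NO

In Q[x] the ideal (g) consists of all multiples of g, so f ∈ (g) iff g | f, i.e. iff the remainder of f on division by g is 0. Divide f by g (g is monic, so eliminate the leading term of the running remainder at each step):
  leading term -3·x^3: subtract (-3·x)·g(x) = -3·x^3 - 6·x^2 + 6·x, leaving -x^2 - 3·x + 4
  leading term -x^2: subtract (-1)·g(x) = -x^2 - 2·x + 2, leaving 2 - x
The remainder r(x) = 2 - x ≠ 0 (and deg r < deg g), so g ∤ f, i.e. f ∉ (g).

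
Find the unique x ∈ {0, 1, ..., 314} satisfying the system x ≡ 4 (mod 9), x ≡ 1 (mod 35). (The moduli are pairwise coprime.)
x ≡ 211 (mod 315); the representative in [0, 315) is 211

The moduli 9, 35 are pairwise coprime, so by the CRT there is a unique solution mod 9·35 = 315.
Solve by successive substitution. Start with x ≡ 4 (mod 9).
  Combine with x ≡ 1 (mod 35): write x = 4 + 9·t and require 4 + 9·t ≡ 1 (mod 35), i.e. 9·t ≡ 1 − 4 ≡ 32 (mod 35). Since 9^(−1) ≡ 4 (mod 35), t ≡ 4·32 ≡ 23 (mod 35). So x ≡ 4 + 9·23 = 211 (mod 315).
Unique solution in [0, 315): x = 211.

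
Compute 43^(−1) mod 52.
43^(−1) ≡ 23 (mod 52)

Apply the extended Euclidean algorithm to (52, 43), tracking rows (r, s, t) with s·52 + t·43 = r. Each division r_prev = q·r_cur + r_new produces the new row as (previous row) − q·(current row):
  row A: (52, 1, 0)   [1·52 + 0·43 = 52]
  row B: (43, 0, 1)   [0·52 + 1·43 = 43]
  52 = 1·43 + 9   → row C = row A − 1·row B = (9, 1, −1)   [check: 1·52 − 1·43 = 9]
  43 = 4·9 + 7   → row D = row B − 4·row C = (7, −4, 5)   [check: −4·52 + 5·43 = 7]
  9 = 1·7 + 2   → row E = row C − 1·row D = (2, 5, −6)   [check: 5·52 − 6·43 = 2]
  7 = 3·2 + 1   → row F = row D − 3·row E = (1, −19, 23)   [check: −19·52 + 23·43 = 1]
  2 = 2·1 + 0   → remainder 0, stop. gcd = 1 (last nonzero row F).
The gcd is 1, so 43 is invertible mod 52. The last nonzero row gives −19·52 + 23·43 = 1, so t = 23. So 43^(−1) ≡ 23 (mod 52). Verify: 43 · 23 = 989 ≡ 1 (mod 52). ✓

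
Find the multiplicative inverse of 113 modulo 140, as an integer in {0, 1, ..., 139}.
113^(−1) ≡ 57 (mod 140)

Apply the extended Euclidean algorithm to (140, 113), tracking rows (r, s, t) with s·140 + t·113 = r. Each division r_prev = q·r_cur + r_new produces the new row as (previous row) − q·(current row):
  row A: (140, 1, 0)   [1·140 + 0·113 = 140]
  row B: (113, 0, 1)   [0·140 + 1·113 = 113]
  140 = 1·113 + 27   → row C = row A − 1·row B = (27, 1, −1)   [check: 1·140 − 1·113 = 27]
  113 = 4·27 + 5   → row D = row B − 4·row C = (5, −4, 5)   [check: −4·140 + 5·113 = 5]
  27 = 5·5 + 2   → row E = row C − 5·row D = (2, 21, −26)   [check: 21·140 − 26·113 = 2]
  5 = 2·2 + 1   → row F = row D − 2·row E = (1, −46, 57)   [check: −46·140 + 57·113 = 1]
  2 = 2·1 + 0   → remainder 0, stop. gcd = 1 (last nonzero row F).
The gcd is 1, so 113 is invertible mod 140. The last nonzero row gives −46·140 + 57·113 = 1, so t = 57. So 113^(−1) ≡ 57 (mod 140). Verify: 113 · 57 = 6441 ≡ 1 (mod 140). ✓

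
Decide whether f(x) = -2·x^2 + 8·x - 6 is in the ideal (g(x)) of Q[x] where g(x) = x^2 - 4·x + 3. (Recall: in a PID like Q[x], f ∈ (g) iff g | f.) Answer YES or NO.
In Q[x] the ideal (g) consists of all multiples of g, so f ∈ (g) iff g | f, i.e. iff the remainder of f on division by g is 0. Divide f by g (g is monic, so eliminate the leading term of the running remainder at each step):
  leading term -2·x^2: subtract (-2)·g(x) = -2·x^2 + 8·x - 6, leaving 0
The remainder is 0, so f(x) = g(x) · h(x) with h(x) = -2. Hence g | f, i.e. f ∈ (g).

Final answer: YES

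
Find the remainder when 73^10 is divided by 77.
Use repeated squaring. Binary(10) = 1010. Walk through the bits of the exponent 10 left-to-right: at each bit after the leading one, square the running value, then multiply by 73 if the bit is 1 (always reducing mod 77):
  bit 1 = 1 (leading): start with 73.
  bit 2 = 0: square 73^2 = 5329 ≡ 16 (mod 77).
  bit 3 = 1: square 16^2 = 256 ≡ 25; bit is 1, so multiply 25·73 = 1825 ≡ 54 (mod 77).
  bit 4 = 0: square 54^2 = 2916 ≡ 67 (mod 77).
Final value: 73^10 ≡ 67 (mod 77).

Final answer: 67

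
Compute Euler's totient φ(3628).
φ is multiplicative, with φ(p^e) = p^e − p^(e−1). Factorise 3628 = 2^2 · 907. Then
  φ(3628) = (2^2 − 2^1) · (907 − 1) = 2 · 906 = 1812.

Final answer: φ(3628) = 1812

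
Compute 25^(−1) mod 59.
25^(−1) ≡ 26 (mod 59)

Apply the extended Euclidean algorithm to (59, 25), tracking rows (r, s, t) with s·59 + t·25 = r. Each division r_prev = q·r_cur + r_new produces the new row as (previous row) − q·(current row):
  row A: (59, 1, 0)   [1·59 + 0·25 = 59]
  row B: (25, 0, 1)   [0·59 + 1·25 = 25]
  59 = 2·25 + 9   → row C = row A − 2·row B = (9, 1, −2)   [check: 1·59 − 2·25 = 9]
  25 = 2·9 + 7   → row D = row B − 2·row C = (7, −2, 5)   [check: −2·59 + 5·25 = 7]
  9 = 1·7 + 2   → row E = row C − 1·row D = (2, 3, −7)   [check: 3·59 − 7·25 = 2]
  7 = 3·2 + 1   → row F = row D − 3·row E = (1, −11, 26)   [check: −11·59 + 26·25 = 1]
  2 = 2·1 + 0   → remainder 0, stop. gcd = 1 (last nonzero row F).
The gcd is 1, so 25 is invertible mod 59. The last nonzero row gives −11·59 + 26·25 = 1, so t = 26. So 25^(−1) ≡ 26 (mod 59). Verify: 25 · 26 = 650 ≡ 1 (mod 59). ✓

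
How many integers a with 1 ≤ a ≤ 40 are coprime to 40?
16

The number of a ∈ {1, ..., 40} with gcd(a, 40) = 1 is by definition Euler's totient φ(40). φ is multiplicative, with φ(p^e) = p^e − p^(e−1). Factorise 40 = 2^3 · 5. Then
  φ(40) = (2^3 − 2^2) · (5 − 1) = 4 · 4 = 16.
So there are 16 such integers.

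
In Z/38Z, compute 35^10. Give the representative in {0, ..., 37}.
35

Use repeated squaring. Binary(10) = 1010. Walk through the bits of the exponent 10 left-to-right: at each bit after the leading one, square the running value, then multiply by 35 if the bit is 1 (always reducing mod 38):
  bit 1 = 1 (leading): start with 35.
  bit 2 = 0: square 35^2 = 1225 ≡ 9 (mod 38).
  bit 3 = 1: square 9^2 = 81 ≡ 5; bit is 1, so multiply 5·35 = 175 ≡ 23 (mod 38).
  bit 4 = 0: square 23^2 = 529 ≡ 35 (mod 38).
Final value: 35^10 ≡ 35 (mod 38).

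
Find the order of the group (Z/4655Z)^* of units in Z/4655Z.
(Z/4655Z)^* consists of the classes a with gcd(a, 4655) = 1, so its order is φ(4655). φ is multiplicative, with φ(p^e) = p^e − p^(e−1). Factorise 4655 = 5 · 7^2 · 19. Then
  φ(4655) = (5 − 1) · (7^2 − 7^1) · (19 − 1) = 4 · 42 · 18 = 3024.
Thus |(Z/4655Z)^*| = 3024.

Final answer: |(Z/4655Z)^*| = 3024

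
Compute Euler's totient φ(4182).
φ is multiplicative, with φ(p^e) = p^e − p^(e−1). Factorise 4182 = 2 · 3 · 17 · 41. Then
  φ(4182) = (2 − 1) · (3 − 1) · (17 − 1) · (41 − 1) = 1 · 2 · 16 · 40 = 1280.

Final answer: φ(4182) = 1280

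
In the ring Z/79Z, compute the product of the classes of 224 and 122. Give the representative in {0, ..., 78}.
Reduce the factors first: 224 ≡ 66, 122 ≡ 43 (mod 79), so 224 · 122 ≡ 66 · 43 (mod 79). 66 · 43 = 2838. Dividing by 79: 2838 = 35·79 + 73. So (224 · 122) mod 79 = 73.

Final answer: 73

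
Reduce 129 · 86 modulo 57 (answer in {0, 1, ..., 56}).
36

Reduce the factors first: 129 ≡ 15, 86 ≡ 29 (mod 57), so 129 · 86 ≡ 15 · 29 (mod 57). 15 · 29 = 435. Dividing by 57: 435 = 7·57 + 36. So (129 · 86) mod 57 = 36.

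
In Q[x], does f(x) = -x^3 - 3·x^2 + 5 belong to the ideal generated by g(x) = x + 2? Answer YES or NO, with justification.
NO

In Q[x] the ideal (g) consists of all multiples of g, so f ∈ (g) iff g | f, i.e. iff the remainder of f on division by g is 0. Divide f by g (g is monic, so eliminate the leading term of the running remainder at each step):
  leading term -x^3: subtract (-x^2)·g(x) = -x^3 - 2·x^2, leaving 5 - x^2
  leading term -x^2: subtract (-x)·g(x) = -x^2 - 2·x, leaving 2·x + 5
  leading term 2·x: subtract (2)·g(x) = 2·x + 4, leaving 1
The remainder r(x) = 1 ≠ 0 (and deg r < deg g), so g ∤ f, i.e. f ∉ (g).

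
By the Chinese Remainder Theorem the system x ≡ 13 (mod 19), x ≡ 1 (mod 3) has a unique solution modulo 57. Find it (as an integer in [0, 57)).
x ≡ 13 (mod 57); the representative in [0, 57) is 13

The moduli 19, 3 are pairwise coprime, so by the CRT there is a unique solution mod 19·3 = 57.
Solve by successive substitution. Start with x ≡ 13 (mod 19).
  Combine with x ≡ 1 (mod 3): write x = 13 + 19·t and require 13 + 19·t ≡ 1 (mod 3), i.e. 19·t ≡ 1 − 13 ≡ 0 (mod 3). Since 19^(−1) ≡ 1 (mod 3) (19 ≡ 1 (mod 3)), t ≡ 1·0 ≡ 0 (mod 3). So x ≡ 13 + 19·0 = 13 (mod 57).
Unique solution in [0, 57): x = 13.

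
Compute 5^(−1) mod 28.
5^(−1) ≡ 17 (mod 28)

Apply the extended Euclidean algorithm to (28, 5), tracking rows (r, s, t) with s·28 + t·5 = r. Each division r_prev = q·r_cur + r_new produces the new row as (previous row) − q·(current row):
  row A: (28, 1, 0)   [1·28 + 0·5 = 28]
  row B: (5, 0, 1)   [0·28 + 1·5 = 5]
  28 = 5·5 + 3   → row C = row A − 5·row B = (3, 1, −5)   [check: 1·28 − 5·5 = 3]
  5 = 1·3 + 2   → row D = row B − 1·row C = (2, −1, 6)   [check: −1·28 + 6·5 = 2]
  3 = 1·2 + 1   → row E = row C − 1·row D = (1, 2, −11)   [check: 2·28 − 11·5 = 1]
  2 = 2·1 + 0   → remainder 0, stop. gcd = 1 (last nonzero row E).
The gcd is 1, so 5 is invertible mod 28. The last nonzero row gives 2·28 − 11·5 = 1, so t = −11. So 5^(−1) ≡ −11 ≡ 17 (mod 28). Verify: 5 · 17 = 85 ≡ 1 (mod 28). ✓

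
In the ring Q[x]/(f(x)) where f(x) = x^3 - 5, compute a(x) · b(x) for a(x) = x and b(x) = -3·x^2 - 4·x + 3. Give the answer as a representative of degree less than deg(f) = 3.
First multiply in Q[x] without reducing: a · b = -3·x^3 - 4·x^2 + 3·x. Now divide by f(x) = x^3 - 5, eliminating the leading term at each step:
  leading term -3·x^3: subtract (-3)·f(x) = 15 - 3·x^3, leaving -4·x^2 + 3·x - 15
The degree is now < 3, so this is the remainder. Hence a · b ≡ -4·x^2 + 3·x - 15 in Q[x]/(f).

Final answer: a · b ≡ -4·x^2 + 3·x - 15 (mod f(x))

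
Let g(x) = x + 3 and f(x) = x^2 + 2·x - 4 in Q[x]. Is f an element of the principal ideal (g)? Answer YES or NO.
NO

In Q[x] the ideal (g) consists of all multiples of g, so f ∈ (g) iff g | f, i.e. iff the remainder of f on division by g is 0. Divide f by g (g is monic, so eliminate the leading term of the running remainder at each step):
  leading term x^2: subtract (x)·g(x) = x^2 + 3·x, leaving -x - 4
  leading term -x: subtract (-1)·g(x) = -x - 3, leaving -1
The remainder r(x) = -1 ≠ 0 (and deg r < deg g), so g ∤ f, i.e. f ∉ (g).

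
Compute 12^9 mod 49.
Use repeated squaring. Binary(9) = 1001. Walk through the bits of the exponent 9 left-to-right: at each bit after the leading one, square the running value, then multiply by 12 if the bit is 1 (always reducing mod 49):
  bit 1 = 1 (leading): start with 12.
  bit 2 = 0: square 12^2 = 144 ≡ 46 (mod 49).
  bit 3 = 0: square 46^2 = 2116 ≡ 9 (mod 49).
  bit 4 = 1: square 9^2 = 81 ≡ 32; bit is 1, so multiply 32·12 = 384 ≡ 41 (mod 49).
Final value: 12^9 ≡ 41 (mod 49).

Final answer: 41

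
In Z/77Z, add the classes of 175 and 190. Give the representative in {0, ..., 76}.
57

Reduce the summands first: 175 ≡ 21, 190 ≡ 36 (mod 77), so 175 + 190 ≡ 21 + 36 (mod 77). 21 + 36 = 57; 57 = 0·77 + 57, so (175 + 190) mod 77 = 57.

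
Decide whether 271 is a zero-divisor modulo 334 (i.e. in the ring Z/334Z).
gcd(271, 334) = 1, so 271 is a unit in Z/334Z (it has a multiplicative inverse). A unit cannot be a zero-divisor: if 271·b ≡ 0 then multiplying both sides by 271^(−1) gives b ≡ 0. So 271 is not a zero-divisor.

Final answer: NO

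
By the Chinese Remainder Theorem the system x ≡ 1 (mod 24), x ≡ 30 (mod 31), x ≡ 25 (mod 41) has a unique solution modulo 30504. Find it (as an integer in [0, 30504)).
x ≡ 10849 (mod 30504); the representative in [0, 30504) is 10849

The moduli 24, 31, 41 are pairwise coprime, so by the CRT there is a unique solution mod 24·31·41 = 30504.
Solve by successive substitution. Start with x ≡ 1 (mod 24).
  Combine with x ≡ 30 (mod 31): write x = 1 + 24·t and require 1 + 24·t ≡ 30 (mod 31), i.e. 24·t ≡ 30 − 1 ≡ 29 (mod 31). Since 24^(−1) ≡ 22 (mod 31), t ≡ 22·29 ≡ 18 (mod 31). So x ≡ 1 + 24·18 = 433 (mod 744).
  Combine with x ≡ 25 (mod 41): write x = 433 + 744·t and require 433 + 744·t ≡ 25 (mod 41), i.e. 744·t ≡ 25 − 433 ≡ 2 (mod 41). Since 744^(−1) ≡ 7 (mod 41) (744 ≡ 6 (mod 41)), t ≡ 7·2 ≡ 14 (mod 41). So x ≡ 433 + 744·14 = 10849 (mod 30504).
Unique solution in [0, 30504): x = 10849.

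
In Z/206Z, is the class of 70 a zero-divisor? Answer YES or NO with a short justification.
gcd(70, 206) = 2 > 1, so 70 is not a unit in Z/206Z. In Z/nZ every nonzero non-unit is a zero-divisor: explicitly, take b = 206/gcd = 103 ≠ 0 (mod 206); then 70·103 = 7210 = 35·206, i.e. 70·103 ≡ 0 (mod 206). So 70 is a zero-divisor.

Final answer: YES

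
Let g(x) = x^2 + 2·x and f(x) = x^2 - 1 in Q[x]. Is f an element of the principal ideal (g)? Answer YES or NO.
In Q[x] the ideal (g) consists of all multiples of g, so f ∈ (g) iff g | f, i.e. iff the remainder of f on division by g is 0. Divide f by g (g is monic, so eliminate the leading term of the running remainder at each step):
  leading term x^2: subtract (1)·g(x) = x^2 + 2·x, leaving -2·x - 1
The remainder r(x) = -2·x - 1 ≠ 0 (and deg r < deg g), so g ∤ f, i.e. f ∉ (g).

Final answer: NO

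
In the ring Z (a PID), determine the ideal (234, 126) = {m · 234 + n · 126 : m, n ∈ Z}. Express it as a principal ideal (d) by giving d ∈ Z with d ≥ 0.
(234, 126) = (18); d = 18

In the PID Z, (a, b) is generated by gcd(a, b). Compute gcd(234, 126) with the extended Euclidean algorithm, tracking rows (r, s, t) with s·234 + t·126 = r:
  row A: (234, 1, 0)   [1·234 + 0·126 = 234]
  row B: (126, 0, 1)   [0·234 + 1·126 = 126]
  234 = 1·126 + 108   → row C = row A − 1·row B = (108, 1, −1)   [check: 1·234 − 1·126 = 108]
  126 = 1·108 + 18   → row D = row B − 1·row C = (18, −1, 2)   [check: −1·234 + 2·126 = 18]
  108 = 6·18 + 0   → remainder 0, stop. gcd = 18 (last nonzero row D).
So gcd(234, 126) = 18, with Bézout identity −1·234 + 2·126 = 18. Containment (⊇): the Bézout identity exhibits 18 as an element of (234, 126), giving (18) ⊆ (234, 126). Containment (⊆): since 18 | 234 and 18 | 126 (234 = 18·13, 126 = 18·7), every Z-linear combination of 234 and 126 is divisible by 18, so (234, 126) ⊆ (18). Therefore (234, 126) = (18), d = 18.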